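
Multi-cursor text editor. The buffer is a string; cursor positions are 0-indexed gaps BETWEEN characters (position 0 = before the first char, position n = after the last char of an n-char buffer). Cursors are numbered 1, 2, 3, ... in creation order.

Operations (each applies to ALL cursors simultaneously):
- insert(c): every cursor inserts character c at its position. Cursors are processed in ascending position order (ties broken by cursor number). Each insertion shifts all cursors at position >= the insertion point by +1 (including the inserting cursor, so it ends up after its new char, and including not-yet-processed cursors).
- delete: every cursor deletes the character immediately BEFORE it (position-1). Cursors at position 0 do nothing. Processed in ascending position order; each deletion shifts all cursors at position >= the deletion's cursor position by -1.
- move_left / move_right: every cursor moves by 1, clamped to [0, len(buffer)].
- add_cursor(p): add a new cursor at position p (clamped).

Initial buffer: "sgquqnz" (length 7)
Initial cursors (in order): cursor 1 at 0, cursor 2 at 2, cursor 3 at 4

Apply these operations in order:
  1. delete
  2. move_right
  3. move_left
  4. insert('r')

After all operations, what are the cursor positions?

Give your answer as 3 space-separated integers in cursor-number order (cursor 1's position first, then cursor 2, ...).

Answer: 1 3 5

Derivation:
After op 1 (delete): buffer="sqqnz" (len 5), cursors c1@0 c2@1 c3@2, authorship .....
After op 2 (move_right): buffer="sqqnz" (len 5), cursors c1@1 c2@2 c3@3, authorship .....
After op 3 (move_left): buffer="sqqnz" (len 5), cursors c1@0 c2@1 c3@2, authorship .....
After op 4 (insert('r')): buffer="rsrqrqnz" (len 8), cursors c1@1 c2@3 c3@5, authorship 1.2.3...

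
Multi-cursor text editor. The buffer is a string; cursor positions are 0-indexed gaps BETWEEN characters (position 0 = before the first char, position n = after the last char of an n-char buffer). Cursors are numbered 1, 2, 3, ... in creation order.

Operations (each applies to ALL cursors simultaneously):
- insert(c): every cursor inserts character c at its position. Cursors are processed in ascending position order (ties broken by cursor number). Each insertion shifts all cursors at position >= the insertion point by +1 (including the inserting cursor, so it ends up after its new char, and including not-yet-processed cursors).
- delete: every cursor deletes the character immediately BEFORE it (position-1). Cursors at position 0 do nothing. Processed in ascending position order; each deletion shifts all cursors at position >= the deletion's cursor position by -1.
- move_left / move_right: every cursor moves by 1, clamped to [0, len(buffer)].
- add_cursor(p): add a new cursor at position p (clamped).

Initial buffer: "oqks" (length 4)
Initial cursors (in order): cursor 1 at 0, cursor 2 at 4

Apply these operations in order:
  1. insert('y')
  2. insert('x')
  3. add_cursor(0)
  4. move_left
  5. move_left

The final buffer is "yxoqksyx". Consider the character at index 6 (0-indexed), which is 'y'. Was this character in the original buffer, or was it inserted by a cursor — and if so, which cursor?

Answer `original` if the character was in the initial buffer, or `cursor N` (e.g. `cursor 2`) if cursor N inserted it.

Answer: cursor 2

Derivation:
After op 1 (insert('y')): buffer="yoqksy" (len 6), cursors c1@1 c2@6, authorship 1....2
After op 2 (insert('x')): buffer="yxoqksyx" (len 8), cursors c1@2 c2@8, authorship 11....22
After op 3 (add_cursor(0)): buffer="yxoqksyx" (len 8), cursors c3@0 c1@2 c2@8, authorship 11....22
After op 4 (move_left): buffer="yxoqksyx" (len 8), cursors c3@0 c1@1 c2@7, authorship 11....22
After op 5 (move_left): buffer="yxoqksyx" (len 8), cursors c1@0 c3@0 c2@6, authorship 11....22
Authorship (.=original, N=cursor N): 1 1 . . . . 2 2
Index 6: author = 2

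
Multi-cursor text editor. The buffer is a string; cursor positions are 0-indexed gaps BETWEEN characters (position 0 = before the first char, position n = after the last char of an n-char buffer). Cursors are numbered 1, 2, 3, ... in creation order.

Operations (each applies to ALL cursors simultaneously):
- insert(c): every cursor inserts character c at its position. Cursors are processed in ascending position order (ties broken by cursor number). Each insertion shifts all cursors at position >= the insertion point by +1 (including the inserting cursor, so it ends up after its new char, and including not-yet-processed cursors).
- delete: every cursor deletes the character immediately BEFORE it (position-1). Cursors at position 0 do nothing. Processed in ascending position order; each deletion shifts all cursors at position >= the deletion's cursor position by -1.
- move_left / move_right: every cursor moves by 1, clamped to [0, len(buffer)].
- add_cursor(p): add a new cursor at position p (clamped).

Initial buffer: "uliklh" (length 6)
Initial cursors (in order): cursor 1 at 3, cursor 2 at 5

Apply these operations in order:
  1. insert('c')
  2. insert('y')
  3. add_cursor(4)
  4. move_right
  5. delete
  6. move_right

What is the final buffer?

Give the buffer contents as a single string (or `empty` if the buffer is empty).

Answer: uliclcy

Derivation:
After op 1 (insert('c')): buffer="ulicklch" (len 8), cursors c1@4 c2@7, authorship ...1..2.
After op 2 (insert('y')): buffer="ulicyklcyh" (len 10), cursors c1@5 c2@9, authorship ...11..22.
After op 3 (add_cursor(4)): buffer="ulicyklcyh" (len 10), cursors c3@4 c1@5 c2@9, authorship ...11..22.
After op 4 (move_right): buffer="ulicyklcyh" (len 10), cursors c3@5 c1@6 c2@10, authorship ...11..22.
After op 5 (delete): buffer="uliclcy" (len 7), cursors c1@4 c3@4 c2@7, authorship ...1.22
After op 6 (move_right): buffer="uliclcy" (len 7), cursors c1@5 c3@5 c2@7, authorship ...1.22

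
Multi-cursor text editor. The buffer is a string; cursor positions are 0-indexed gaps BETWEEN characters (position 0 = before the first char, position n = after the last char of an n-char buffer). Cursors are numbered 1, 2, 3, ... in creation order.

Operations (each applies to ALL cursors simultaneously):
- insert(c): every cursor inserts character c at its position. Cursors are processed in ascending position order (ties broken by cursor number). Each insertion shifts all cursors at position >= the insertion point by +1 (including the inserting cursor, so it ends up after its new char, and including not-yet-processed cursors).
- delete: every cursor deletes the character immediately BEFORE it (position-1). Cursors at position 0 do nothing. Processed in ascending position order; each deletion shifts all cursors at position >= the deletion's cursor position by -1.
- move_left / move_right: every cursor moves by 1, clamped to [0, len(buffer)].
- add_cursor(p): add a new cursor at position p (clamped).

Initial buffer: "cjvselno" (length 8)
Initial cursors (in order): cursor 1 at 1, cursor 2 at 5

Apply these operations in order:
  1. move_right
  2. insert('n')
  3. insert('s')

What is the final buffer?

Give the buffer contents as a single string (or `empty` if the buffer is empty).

After op 1 (move_right): buffer="cjvselno" (len 8), cursors c1@2 c2@6, authorship ........
After op 2 (insert('n')): buffer="cjnvselnno" (len 10), cursors c1@3 c2@8, authorship ..1....2..
After op 3 (insert('s')): buffer="cjnsvselnsno" (len 12), cursors c1@4 c2@10, authorship ..11....22..

Answer: cjnsvselnsno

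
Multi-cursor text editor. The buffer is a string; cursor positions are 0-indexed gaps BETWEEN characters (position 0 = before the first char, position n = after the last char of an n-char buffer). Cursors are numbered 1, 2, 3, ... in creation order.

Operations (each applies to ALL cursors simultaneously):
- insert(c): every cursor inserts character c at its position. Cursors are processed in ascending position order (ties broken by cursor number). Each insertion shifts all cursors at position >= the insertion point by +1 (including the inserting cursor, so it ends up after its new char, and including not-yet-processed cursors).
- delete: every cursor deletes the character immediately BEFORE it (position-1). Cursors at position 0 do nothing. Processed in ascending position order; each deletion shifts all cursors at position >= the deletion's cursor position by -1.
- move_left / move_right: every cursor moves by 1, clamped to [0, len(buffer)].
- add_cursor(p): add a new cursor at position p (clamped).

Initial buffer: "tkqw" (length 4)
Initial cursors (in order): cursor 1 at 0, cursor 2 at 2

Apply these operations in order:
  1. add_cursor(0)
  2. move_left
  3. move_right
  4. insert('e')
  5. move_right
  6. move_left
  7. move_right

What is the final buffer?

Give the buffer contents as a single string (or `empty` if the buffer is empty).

Answer: teekeqw

Derivation:
After op 1 (add_cursor(0)): buffer="tkqw" (len 4), cursors c1@0 c3@0 c2@2, authorship ....
After op 2 (move_left): buffer="tkqw" (len 4), cursors c1@0 c3@0 c2@1, authorship ....
After op 3 (move_right): buffer="tkqw" (len 4), cursors c1@1 c3@1 c2@2, authorship ....
After op 4 (insert('e')): buffer="teekeqw" (len 7), cursors c1@3 c3@3 c2@5, authorship .13.2..
After op 5 (move_right): buffer="teekeqw" (len 7), cursors c1@4 c3@4 c2@6, authorship .13.2..
After op 6 (move_left): buffer="teekeqw" (len 7), cursors c1@3 c3@3 c2@5, authorship .13.2..
After op 7 (move_right): buffer="teekeqw" (len 7), cursors c1@4 c3@4 c2@6, authorship .13.2..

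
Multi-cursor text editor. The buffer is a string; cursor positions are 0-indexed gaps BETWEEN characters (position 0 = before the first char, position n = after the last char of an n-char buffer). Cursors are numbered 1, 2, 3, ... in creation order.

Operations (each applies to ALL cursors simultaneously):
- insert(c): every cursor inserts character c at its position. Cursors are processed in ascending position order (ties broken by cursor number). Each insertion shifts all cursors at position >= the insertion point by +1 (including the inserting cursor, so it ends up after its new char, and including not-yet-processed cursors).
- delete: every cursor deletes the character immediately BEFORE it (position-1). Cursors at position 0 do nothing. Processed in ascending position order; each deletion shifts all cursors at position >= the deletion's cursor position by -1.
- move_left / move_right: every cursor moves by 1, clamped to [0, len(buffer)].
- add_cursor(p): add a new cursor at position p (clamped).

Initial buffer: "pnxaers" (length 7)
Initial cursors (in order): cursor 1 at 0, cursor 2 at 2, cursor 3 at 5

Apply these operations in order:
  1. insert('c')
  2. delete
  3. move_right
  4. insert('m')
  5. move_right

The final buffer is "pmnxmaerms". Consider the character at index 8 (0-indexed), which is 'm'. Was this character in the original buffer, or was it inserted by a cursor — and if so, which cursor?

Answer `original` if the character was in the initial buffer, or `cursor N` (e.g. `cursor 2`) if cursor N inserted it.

Answer: cursor 3

Derivation:
After op 1 (insert('c')): buffer="cpncxaecrs" (len 10), cursors c1@1 c2@4 c3@8, authorship 1..2...3..
After op 2 (delete): buffer="pnxaers" (len 7), cursors c1@0 c2@2 c3@5, authorship .......
After op 3 (move_right): buffer="pnxaers" (len 7), cursors c1@1 c2@3 c3@6, authorship .......
After op 4 (insert('m')): buffer="pmnxmaerms" (len 10), cursors c1@2 c2@5 c3@9, authorship .1..2...3.
After op 5 (move_right): buffer="pmnxmaerms" (len 10), cursors c1@3 c2@6 c3@10, authorship .1..2...3.
Authorship (.=original, N=cursor N): . 1 . . 2 . . . 3 .
Index 8: author = 3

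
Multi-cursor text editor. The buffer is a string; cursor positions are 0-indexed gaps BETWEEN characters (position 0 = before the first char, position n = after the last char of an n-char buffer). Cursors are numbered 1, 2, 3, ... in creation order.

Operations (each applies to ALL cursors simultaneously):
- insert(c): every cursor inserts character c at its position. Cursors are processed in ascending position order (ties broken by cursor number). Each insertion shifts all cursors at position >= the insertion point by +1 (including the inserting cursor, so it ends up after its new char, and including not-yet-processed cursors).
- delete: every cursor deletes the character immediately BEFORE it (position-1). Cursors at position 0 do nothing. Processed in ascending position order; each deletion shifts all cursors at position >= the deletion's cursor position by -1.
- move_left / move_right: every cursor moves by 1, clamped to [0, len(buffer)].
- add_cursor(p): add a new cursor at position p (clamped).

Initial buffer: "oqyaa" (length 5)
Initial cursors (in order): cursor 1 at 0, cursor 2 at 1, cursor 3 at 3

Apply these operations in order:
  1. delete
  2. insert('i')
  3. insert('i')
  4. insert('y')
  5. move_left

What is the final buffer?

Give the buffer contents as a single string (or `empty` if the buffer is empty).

Answer: iiiiyyqiiyaa

Derivation:
After op 1 (delete): buffer="qaa" (len 3), cursors c1@0 c2@0 c3@1, authorship ...
After op 2 (insert('i')): buffer="iiqiaa" (len 6), cursors c1@2 c2@2 c3@4, authorship 12.3..
After op 3 (insert('i')): buffer="iiiiqiiaa" (len 9), cursors c1@4 c2@4 c3@7, authorship 1212.33..
After op 4 (insert('y')): buffer="iiiiyyqiiyaa" (len 12), cursors c1@6 c2@6 c3@10, authorship 121212.333..
After op 5 (move_left): buffer="iiiiyyqiiyaa" (len 12), cursors c1@5 c2@5 c3@9, authorship 121212.333..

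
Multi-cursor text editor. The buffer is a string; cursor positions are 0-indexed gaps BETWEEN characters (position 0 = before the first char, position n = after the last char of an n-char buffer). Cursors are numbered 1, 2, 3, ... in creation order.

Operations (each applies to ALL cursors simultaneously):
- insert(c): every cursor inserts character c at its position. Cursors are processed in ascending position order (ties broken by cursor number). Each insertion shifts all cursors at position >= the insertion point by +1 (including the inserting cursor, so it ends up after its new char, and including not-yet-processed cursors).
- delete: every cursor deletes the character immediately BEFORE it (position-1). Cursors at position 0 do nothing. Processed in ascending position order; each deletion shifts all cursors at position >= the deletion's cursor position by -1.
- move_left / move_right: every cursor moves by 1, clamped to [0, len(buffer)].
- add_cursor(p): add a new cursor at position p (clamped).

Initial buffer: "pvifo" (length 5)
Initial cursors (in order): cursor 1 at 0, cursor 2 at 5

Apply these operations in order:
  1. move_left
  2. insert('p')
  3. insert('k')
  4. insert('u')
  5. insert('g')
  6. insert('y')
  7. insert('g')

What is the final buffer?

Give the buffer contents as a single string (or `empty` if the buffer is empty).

After op 1 (move_left): buffer="pvifo" (len 5), cursors c1@0 c2@4, authorship .....
After op 2 (insert('p')): buffer="ppvifpo" (len 7), cursors c1@1 c2@6, authorship 1....2.
After op 3 (insert('k')): buffer="pkpvifpko" (len 9), cursors c1@2 c2@8, authorship 11....22.
After op 4 (insert('u')): buffer="pkupvifpkuo" (len 11), cursors c1@3 c2@10, authorship 111....222.
After op 5 (insert('g')): buffer="pkugpvifpkugo" (len 13), cursors c1@4 c2@12, authorship 1111....2222.
After op 6 (insert('y')): buffer="pkugypvifpkugyo" (len 15), cursors c1@5 c2@14, authorship 11111....22222.
After op 7 (insert('g')): buffer="pkugygpvifpkugygo" (len 17), cursors c1@6 c2@16, authorship 111111....222222.

Answer: pkugygpvifpkugygo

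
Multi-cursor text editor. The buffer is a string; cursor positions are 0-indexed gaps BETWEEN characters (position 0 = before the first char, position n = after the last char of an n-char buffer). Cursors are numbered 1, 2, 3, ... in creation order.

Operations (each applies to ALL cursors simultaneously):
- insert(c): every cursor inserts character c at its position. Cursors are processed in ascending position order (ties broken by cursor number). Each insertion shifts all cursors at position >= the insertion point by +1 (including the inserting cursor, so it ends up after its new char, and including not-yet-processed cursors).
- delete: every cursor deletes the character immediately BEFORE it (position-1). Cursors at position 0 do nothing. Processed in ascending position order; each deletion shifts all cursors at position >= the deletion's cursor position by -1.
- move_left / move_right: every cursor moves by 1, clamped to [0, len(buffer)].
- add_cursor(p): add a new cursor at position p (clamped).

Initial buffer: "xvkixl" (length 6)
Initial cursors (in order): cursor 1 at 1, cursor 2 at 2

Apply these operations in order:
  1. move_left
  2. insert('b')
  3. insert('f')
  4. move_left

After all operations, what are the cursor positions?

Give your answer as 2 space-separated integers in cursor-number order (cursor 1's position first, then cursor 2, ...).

After op 1 (move_left): buffer="xvkixl" (len 6), cursors c1@0 c2@1, authorship ......
After op 2 (insert('b')): buffer="bxbvkixl" (len 8), cursors c1@1 c2@3, authorship 1.2.....
After op 3 (insert('f')): buffer="bfxbfvkixl" (len 10), cursors c1@2 c2@5, authorship 11.22.....
After op 4 (move_left): buffer="bfxbfvkixl" (len 10), cursors c1@1 c2@4, authorship 11.22.....

Answer: 1 4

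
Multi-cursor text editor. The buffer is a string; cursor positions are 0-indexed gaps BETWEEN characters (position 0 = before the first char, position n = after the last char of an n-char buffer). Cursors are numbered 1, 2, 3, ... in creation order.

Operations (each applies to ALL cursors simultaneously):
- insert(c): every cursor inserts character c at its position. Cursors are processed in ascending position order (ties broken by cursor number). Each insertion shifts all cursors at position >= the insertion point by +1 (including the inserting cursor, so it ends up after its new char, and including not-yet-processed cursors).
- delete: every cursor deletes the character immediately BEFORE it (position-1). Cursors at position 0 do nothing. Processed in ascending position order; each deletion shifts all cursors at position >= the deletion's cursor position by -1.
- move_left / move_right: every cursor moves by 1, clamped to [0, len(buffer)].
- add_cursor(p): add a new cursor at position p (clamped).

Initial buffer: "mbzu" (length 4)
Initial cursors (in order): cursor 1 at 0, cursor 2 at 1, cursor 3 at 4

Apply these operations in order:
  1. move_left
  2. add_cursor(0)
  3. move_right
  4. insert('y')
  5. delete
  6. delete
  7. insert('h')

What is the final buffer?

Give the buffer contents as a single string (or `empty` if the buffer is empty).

After op 1 (move_left): buffer="mbzu" (len 4), cursors c1@0 c2@0 c3@3, authorship ....
After op 2 (add_cursor(0)): buffer="mbzu" (len 4), cursors c1@0 c2@0 c4@0 c3@3, authorship ....
After op 3 (move_right): buffer="mbzu" (len 4), cursors c1@1 c2@1 c4@1 c3@4, authorship ....
After op 4 (insert('y')): buffer="myyybzuy" (len 8), cursors c1@4 c2@4 c4@4 c3@8, authorship .124...3
After op 5 (delete): buffer="mbzu" (len 4), cursors c1@1 c2@1 c4@1 c3@4, authorship ....
After op 6 (delete): buffer="bz" (len 2), cursors c1@0 c2@0 c4@0 c3@2, authorship ..
After op 7 (insert('h')): buffer="hhhbzh" (len 6), cursors c1@3 c2@3 c4@3 c3@6, authorship 124..3

Answer: hhhbzh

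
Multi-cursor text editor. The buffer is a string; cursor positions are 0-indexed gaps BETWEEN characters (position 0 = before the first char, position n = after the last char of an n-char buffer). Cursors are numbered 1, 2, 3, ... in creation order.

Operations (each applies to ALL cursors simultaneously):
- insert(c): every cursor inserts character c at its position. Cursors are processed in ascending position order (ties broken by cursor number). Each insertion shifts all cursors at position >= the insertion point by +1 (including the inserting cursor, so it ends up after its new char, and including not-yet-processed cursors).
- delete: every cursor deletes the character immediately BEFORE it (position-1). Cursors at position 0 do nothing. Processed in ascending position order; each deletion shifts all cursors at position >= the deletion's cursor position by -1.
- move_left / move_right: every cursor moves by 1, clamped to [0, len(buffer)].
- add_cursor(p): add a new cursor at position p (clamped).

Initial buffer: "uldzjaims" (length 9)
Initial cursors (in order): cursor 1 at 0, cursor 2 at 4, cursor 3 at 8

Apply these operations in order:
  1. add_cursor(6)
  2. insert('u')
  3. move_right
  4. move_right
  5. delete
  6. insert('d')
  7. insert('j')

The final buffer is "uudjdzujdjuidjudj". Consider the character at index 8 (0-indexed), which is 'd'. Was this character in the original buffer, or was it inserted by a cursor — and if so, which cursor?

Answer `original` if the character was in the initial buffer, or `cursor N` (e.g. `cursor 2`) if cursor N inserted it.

After op 1 (add_cursor(6)): buffer="uldzjaims" (len 9), cursors c1@0 c2@4 c4@6 c3@8, authorship .........
After op 2 (insert('u')): buffer="uuldzujauimus" (len 13), cursors c1@1 c2@6 c4@9 c3@12, authorship 1....2..4..3.
After op 3 (move_right): buffer="uuldzujauimus" (len 13), cursors c1@2 c2@7 c4@10 c3@13, authorship 1....2..4..3.
After op 4 (move_right): buffer="uuldzujauimus" (len 13), cursors c1@3 c2@8 c4@11 c3@13, authorship 1....2..4..3.
After op 5 (delete): buffer="uudzujuiu" (len 9), cursors c1@2 c2@6 c4@8 c3@9, authorship 1...2.4.3
After op 6 (insert('d')): buffer="uuddzujduidud" (len 13), cursors c1@3 c2@8 c4@11 c3@13, authorship 1.1..2.24.433
After op 7 (insert('j')): buffer="uudjdzujdjuidjudj" (len 17), cursors c1@4 c2@10 c4@14 c3@17, authorship 1.11..2.224.44333
Authorship (.=original, N=cursor N): 1 . 1 1 . . 2 . 2 2 4 . 4 4 3 3 3
Index 8: author = 2

Answer: cursor 2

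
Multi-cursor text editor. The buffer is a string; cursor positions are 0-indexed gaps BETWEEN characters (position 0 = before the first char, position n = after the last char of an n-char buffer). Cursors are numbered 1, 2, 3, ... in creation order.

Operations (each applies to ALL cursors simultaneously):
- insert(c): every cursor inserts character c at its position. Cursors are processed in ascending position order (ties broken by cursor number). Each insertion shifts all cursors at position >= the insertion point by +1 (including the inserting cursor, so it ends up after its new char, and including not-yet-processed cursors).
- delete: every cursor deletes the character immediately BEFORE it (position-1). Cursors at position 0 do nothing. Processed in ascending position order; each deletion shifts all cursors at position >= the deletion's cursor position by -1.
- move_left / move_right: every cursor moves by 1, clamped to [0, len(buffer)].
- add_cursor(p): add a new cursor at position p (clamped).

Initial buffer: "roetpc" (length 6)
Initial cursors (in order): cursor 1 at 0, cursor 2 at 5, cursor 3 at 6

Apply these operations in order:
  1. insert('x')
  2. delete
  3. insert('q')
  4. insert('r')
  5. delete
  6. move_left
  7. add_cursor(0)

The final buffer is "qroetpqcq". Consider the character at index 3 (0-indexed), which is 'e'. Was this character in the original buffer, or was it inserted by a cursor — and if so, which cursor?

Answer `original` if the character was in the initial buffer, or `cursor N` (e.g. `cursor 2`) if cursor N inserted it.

Answer: original

Derivation:
After op 1 (insert('x')): buffer="xroetpxcx" (len 9), cursors c1@1 c2@7 c3@9, authorship 1.....2.3
After op 2 (delete): buffer="roetpc" (len 6), cursors c1@0 c2@5 c3@6, authorship ......
After op 3 (insert('q')): buffer="qroetpqcq" (len 9), cursors c1@1 c2@7 c3@9, authorship 1.....2.3
After op 4 (insert('r')): buffer="qrroetpqrcqr" (len 12), cursors c1@2 c2@9 c3@12, authorship 11.....22.33
After op 5 (delete): buffer="qroetpqcq" (len 9), cursors c1@1 c2@7 c3@9, authorship 1.....2.3
After op 6 (move_left): buffer="qroetpqcq" (len 9), cursors c1@0 c2@6 c3@8, authorship 1.....2.3
After op 7 (add_cursor(0)): buffer="qroetpqcq" (len 9), cursors c1@0 c4@0 c2@6 c3@8, authorship 1.....2.3
Authorship (.=original, N=cursor N): 1 . . . . . 2 . 3
Index 3: author = original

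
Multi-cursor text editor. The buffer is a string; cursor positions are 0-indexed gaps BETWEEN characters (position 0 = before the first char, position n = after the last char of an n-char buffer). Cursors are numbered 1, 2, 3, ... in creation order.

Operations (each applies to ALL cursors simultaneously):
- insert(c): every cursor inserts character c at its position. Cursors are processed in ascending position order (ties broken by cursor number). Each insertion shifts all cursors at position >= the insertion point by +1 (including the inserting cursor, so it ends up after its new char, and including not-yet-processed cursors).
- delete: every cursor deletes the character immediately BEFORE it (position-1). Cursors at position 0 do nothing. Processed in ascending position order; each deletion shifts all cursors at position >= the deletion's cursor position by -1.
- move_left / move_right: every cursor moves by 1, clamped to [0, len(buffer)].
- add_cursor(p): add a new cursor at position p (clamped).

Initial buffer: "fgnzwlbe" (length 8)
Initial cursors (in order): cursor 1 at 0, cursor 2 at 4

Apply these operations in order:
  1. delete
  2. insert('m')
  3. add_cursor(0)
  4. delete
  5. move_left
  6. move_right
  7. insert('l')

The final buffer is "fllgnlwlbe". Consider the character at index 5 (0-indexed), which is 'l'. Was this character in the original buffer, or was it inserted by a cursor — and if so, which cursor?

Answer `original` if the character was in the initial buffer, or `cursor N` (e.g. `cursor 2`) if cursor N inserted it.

After op 1 (delete): buffer="fgnwlbe" (len 7), cursors c1@0 c2@3, authorship .......
After op 2 (insert('m')): buffer="mfgnmwlbe" (len 9), cursors c1@1 c2@5, authorship 1...2....
After op 3 (add_cursor(0)): buffer="mfgnmwlbe" (len 9), cursors c3@0 c1@1 c2@5, authorship 1...2....
After op 4 (delete): buffer="fgnwlbe" (len 7), cursors c1@0 c3@0 c2@3, authorship .......
After op 5 (move_left): buffer="fgnwlbe" (len 7), cursors c1@0 c3@0 c2@2, authorship .......
After op 6 (move_right): buffer="fgnwlbe" (len 7), cursors c1@1 c3@1 c2@3, authorship .......
After op 7 (insert('l')): buffer="fllgnlwlbe" (len 10), cursors c1@3 c3@3 c2@6, authorship .13..2....
Authorship (.=original, N=cursor N): . 1 3 . . 2 . . . .
Index 5: author = 2

Answer: cursor 2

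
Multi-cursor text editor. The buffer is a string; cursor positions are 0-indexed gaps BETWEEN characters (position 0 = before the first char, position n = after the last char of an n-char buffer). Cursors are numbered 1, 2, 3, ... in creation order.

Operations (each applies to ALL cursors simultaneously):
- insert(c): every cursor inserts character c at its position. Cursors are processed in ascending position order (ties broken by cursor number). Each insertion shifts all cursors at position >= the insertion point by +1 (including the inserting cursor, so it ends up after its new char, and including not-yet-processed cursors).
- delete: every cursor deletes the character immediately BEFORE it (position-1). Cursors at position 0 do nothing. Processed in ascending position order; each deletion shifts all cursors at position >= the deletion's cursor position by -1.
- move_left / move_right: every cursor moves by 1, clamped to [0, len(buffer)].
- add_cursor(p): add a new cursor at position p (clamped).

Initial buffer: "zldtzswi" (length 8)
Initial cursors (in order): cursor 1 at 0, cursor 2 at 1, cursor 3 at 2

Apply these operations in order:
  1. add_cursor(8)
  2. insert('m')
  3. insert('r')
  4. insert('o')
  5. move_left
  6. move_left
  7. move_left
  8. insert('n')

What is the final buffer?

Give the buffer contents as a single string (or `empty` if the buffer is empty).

After op 1 (add_cursor(8)): buffer="zldtzswi" (len 8), cursors c1@0 c2@1 c3@2 c4@8, authorship ........
After op 2 (insert('m')): buffer="mzmlmdtzswim" (len 12), cursors c1@1 c2@3 c3@5 c4@12, authorship 1.2.3......4
After op 3 (insert('r')): buffer="mrzmrlmrdtzswimr" (len 16), cursors c1@2 c2@5 c3@8 c4@16, authorship 11.22.33......44
After op 4 (insert('o')): buffer="mrozmrolmrodtzswimro" (len 20), cursors c1@3 c2@7 c3@11 c4@20, authorship 111.222.333......444
After op 5 (move_left): buffer="mrozmrolmrodtzswimro" (len 20), cursors c1@2 c2@6 c3@10 c4@19, authorship 111.222.333......444
After op 6 (move_left): buffer="mrozmrolmrodtzswimro" (len 20), cursors c1@1 c2@5 c3@9 c4@18, authorship 111.222.333......444
After op 7 (move_left): buffer="mrozmrolmrodtzswimro" (len 20), cursors c1@0 c2@4 c3@8 c4@17, authorship 111.222.333......444
After op 8 (insert('n')): buffer="nmroznmrolnmrodtzswinmro" (len 24), cursors c1@1 c2@6 c3@11 c4@21, authorship 1111.2222.3333......4444

Answer: nmroznmrolnmrodtzswinmro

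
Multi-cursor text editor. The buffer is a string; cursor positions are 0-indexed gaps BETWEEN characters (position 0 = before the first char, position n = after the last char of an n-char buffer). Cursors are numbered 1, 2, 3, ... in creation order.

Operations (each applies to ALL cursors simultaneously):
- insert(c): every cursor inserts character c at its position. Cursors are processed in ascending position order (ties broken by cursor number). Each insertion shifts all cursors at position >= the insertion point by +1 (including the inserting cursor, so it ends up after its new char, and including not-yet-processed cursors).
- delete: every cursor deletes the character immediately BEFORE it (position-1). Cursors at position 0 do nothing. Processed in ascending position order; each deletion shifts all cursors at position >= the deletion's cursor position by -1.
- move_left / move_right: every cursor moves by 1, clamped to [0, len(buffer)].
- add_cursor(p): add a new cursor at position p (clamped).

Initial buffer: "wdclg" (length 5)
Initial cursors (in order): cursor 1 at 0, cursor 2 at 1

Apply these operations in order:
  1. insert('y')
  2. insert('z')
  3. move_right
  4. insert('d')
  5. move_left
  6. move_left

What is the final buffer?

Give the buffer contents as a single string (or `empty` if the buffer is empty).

After op 1 (insert('y')): buffer="ywydclg" (len 7), cursors c1@1 c2@3, authorship 1.2....
After op 2 (insert('z')): buffer="yzwyzdclg" (len 9), cursors c1@2 c2@5, authorship 11.22....
After op 3 (move_right): buffer="yzwyzdclg" (len 9), cursors c1@3 c2@6, authorship 11.22....
After op 4 (insert('d')): buffer="yzwdyzddclg" (len 11), cursors c1@4 c2@8, authorship 11.122.2...
After op 5 (move_left): buffer="yzwdyzddclg" (len 11), cursors c1@3 c2@7, authorship 11.122.2...
After op 6 (move_left): buffer="yzwdyzddclg" (len 11), cursors c1@2 c2@6, authorship 11.122.2...

Answer: yzwdyzddclg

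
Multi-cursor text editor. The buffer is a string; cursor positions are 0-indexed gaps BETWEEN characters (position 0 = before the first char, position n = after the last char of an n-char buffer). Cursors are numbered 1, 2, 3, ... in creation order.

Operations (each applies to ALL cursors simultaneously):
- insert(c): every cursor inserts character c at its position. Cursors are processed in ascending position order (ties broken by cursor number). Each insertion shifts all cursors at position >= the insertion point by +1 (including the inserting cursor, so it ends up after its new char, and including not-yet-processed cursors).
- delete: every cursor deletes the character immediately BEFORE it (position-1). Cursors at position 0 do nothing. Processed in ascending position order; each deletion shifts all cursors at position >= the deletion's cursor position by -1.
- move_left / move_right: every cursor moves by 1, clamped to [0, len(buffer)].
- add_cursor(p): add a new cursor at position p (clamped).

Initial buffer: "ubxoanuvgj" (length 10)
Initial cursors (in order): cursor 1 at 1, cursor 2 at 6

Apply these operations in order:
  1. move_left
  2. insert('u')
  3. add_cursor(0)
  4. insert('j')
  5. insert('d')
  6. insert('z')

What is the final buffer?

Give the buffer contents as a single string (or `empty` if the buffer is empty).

After op 1 (move_left): buffer="ubxoanuvgj" (len 10), cursors c1@0 c2@5, authorship ..........
After op 2 (insert('u')): buffer="uubxoaunuvgj" (len 12), cursors c1@1 c2@7, authorship 1.....2.....
After op 3 (add_cursor(0)): buffer="uubxoaunuvgj" (len 12), cursors c3@0 c1@1 c2@7, authorship 1.....2.....
After op 4 (insert('j')): buffer="jujubxoaujnuvgj" (len 15), cursors c3@1 c1@3 c2@10, authorship 311.....22.....
After op 5 (insert('d')): buffer="jdujdubxoaujdnuvgj" (len 18), cursors c3@2 c1@5 c2@13, authorship 33111.....222.....
After op 6 (insert('z')): buffer="jdzujdzubxoaujdznuvgj" (len 21), cursors c3@3 c1@7 c2@16, authorship 3331111.....2222.....

Answer: jdzujdzubxoaujdznuvgj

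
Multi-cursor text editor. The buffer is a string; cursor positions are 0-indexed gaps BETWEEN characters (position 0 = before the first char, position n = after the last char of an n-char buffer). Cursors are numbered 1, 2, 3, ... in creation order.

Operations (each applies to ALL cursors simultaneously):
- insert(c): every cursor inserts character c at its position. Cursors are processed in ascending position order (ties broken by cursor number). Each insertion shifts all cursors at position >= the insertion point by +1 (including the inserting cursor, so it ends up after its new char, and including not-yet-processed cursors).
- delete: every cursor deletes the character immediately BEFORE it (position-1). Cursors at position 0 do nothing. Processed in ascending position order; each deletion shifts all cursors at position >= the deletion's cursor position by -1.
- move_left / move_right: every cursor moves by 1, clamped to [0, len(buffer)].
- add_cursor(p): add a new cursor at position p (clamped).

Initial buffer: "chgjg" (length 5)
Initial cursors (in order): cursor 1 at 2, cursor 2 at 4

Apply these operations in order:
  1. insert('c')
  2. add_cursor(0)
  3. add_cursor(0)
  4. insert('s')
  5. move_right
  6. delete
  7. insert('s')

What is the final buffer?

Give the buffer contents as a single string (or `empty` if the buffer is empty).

After op 1 (insert('c')): buffer="chcgjcg" (len 7), cursors c1@3 c2@6, authorship ..1..2.
After op 2 (add_cursor(0)): buffer="chcgjcg" (len 7), cursors c3@0 c1@3 c2@6, authorship ..1..2.
After op 3 (add_cursor(0)): buffer="chcgjcg" (len 7), cursors c3@0 c4@0 c1@3 c2@6, authorship ..1..2.
After op 4 (insert('s')): buffer="sschcsgjcsg" (len 11), cursors c3@2 c4@2 c1@6 c2@10, authorship 34..11..22.
After op 5 (move_right): buffer="sschcsgjcsg" (len 11), cursors c3@3 c4@3 c1@7 c2@11, authorship 34..11..22.
After op 6 (delete): buffer="shcsjcs" (len 7), cursors c3@1 c4@1 c1@4 c2@7, authorship 3.11.22
After op 7 (insert('s')): buffer="ssshcssjcss" (len 11), cursors c3@3 c4@3 c1@7 c2@11, authorship 334.111.222

Answer: ssshcssjcss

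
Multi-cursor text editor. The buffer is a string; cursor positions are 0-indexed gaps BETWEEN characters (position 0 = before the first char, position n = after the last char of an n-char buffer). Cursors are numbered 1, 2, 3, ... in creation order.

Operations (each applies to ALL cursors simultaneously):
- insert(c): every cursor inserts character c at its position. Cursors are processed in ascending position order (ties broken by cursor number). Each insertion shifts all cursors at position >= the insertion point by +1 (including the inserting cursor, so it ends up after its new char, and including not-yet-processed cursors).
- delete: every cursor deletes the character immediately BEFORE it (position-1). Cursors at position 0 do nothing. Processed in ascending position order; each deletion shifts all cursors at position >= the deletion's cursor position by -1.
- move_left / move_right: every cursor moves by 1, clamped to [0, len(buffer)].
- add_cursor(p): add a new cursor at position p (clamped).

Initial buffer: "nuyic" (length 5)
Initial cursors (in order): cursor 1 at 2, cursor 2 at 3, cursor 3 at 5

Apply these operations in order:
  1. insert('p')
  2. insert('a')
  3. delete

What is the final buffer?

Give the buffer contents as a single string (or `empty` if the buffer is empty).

Answer: nupypicp

Derivation:
After op 1 (insert('p')): buffer="nupypicp" (len 8), cursors c1@3 c2@5 c3@8, authorship ..1.2..3
After op 2 (insert('a')): buffer="nupaypaicpa" (len 11), cursors c1@4 c2@7 c3@11, authorship ..11.22..33
After op 3 (delete): buffer="nupypicp" (len 8), cursors c1@3 c2@5 c3@8, authorship ..1.2..3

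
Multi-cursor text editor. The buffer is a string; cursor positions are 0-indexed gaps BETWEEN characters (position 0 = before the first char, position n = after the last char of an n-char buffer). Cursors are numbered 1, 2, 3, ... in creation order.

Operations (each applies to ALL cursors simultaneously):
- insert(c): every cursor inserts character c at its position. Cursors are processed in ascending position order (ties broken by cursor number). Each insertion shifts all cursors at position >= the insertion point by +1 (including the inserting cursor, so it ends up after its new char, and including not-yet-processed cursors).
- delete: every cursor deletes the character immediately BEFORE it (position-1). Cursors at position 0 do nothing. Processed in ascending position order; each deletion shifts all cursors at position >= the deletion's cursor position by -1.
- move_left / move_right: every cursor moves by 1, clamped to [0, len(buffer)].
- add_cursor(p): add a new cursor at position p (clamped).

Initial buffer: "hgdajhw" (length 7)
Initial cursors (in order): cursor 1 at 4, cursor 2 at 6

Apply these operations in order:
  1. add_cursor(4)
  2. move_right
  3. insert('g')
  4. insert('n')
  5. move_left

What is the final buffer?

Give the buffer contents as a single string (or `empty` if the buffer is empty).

After op 1 (add_cursor(4)): buffer="hgdajhw" (len 7), cursors c1@4 c3@4 c2@6, authorship .......
After op 2 (move_right): buffer="hgdajhw" (len 7), cursors c1@5 c3@5 c2@7, authorship .......
After op 3 (insert('g')): buffer="hgdajgghwg" (len 10), cursors c1@7 c3@7 c2@10, authorship .....13..2
After op 4 (insert('n')): buffer="hgdajggnnhwgn" (len 13), cursors c1@9 c3@9 c2@13, authorship .....1313..22
After op 5 (move_left): buffer="hgdajggnnhwgn" (len 13), cursors c1@8 c3@8 c2@12, authorship .....1313..22

Answer: hgdajggnnhwgn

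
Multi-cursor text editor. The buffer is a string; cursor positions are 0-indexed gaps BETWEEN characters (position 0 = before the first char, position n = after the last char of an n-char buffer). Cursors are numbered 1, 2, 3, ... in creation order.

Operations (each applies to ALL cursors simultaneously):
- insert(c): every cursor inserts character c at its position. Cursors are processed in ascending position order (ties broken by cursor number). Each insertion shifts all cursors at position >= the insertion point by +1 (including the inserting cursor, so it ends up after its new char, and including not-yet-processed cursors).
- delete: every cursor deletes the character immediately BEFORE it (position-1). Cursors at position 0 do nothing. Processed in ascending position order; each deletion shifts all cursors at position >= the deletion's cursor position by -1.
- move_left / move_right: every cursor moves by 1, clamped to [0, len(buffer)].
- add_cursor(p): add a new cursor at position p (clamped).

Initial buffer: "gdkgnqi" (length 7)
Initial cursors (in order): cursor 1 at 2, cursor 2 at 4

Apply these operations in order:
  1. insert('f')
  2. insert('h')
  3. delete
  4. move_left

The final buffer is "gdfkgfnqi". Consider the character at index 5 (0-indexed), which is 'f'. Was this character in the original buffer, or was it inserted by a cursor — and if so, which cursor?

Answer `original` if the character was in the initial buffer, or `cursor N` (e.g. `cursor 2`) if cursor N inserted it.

After op 1 (insert('f')): buffer="gdfkgfnqi" (len 9), cursors c1@3 c2@6, authorship ..1..2...
After op 2 (insert('h')): buffer="gdfhkgfhnqi" (len 11), cursors c1@4 c2@8, authorship ..11..22...
After op 3 (delete): buffer="gdfkgfnqi" (len 9), cursors c1@3 c2@6, authorship ..1..2...
After op 4 (move_left): buffer="gdfkgfnqi" (len 9), cursors c1@2 c2@5, authorship ..1..2...
Authorship (.=original, N=cursor N): . . 1 . . 2 . . .
Index 5: author = 2

Answer: cursor 2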